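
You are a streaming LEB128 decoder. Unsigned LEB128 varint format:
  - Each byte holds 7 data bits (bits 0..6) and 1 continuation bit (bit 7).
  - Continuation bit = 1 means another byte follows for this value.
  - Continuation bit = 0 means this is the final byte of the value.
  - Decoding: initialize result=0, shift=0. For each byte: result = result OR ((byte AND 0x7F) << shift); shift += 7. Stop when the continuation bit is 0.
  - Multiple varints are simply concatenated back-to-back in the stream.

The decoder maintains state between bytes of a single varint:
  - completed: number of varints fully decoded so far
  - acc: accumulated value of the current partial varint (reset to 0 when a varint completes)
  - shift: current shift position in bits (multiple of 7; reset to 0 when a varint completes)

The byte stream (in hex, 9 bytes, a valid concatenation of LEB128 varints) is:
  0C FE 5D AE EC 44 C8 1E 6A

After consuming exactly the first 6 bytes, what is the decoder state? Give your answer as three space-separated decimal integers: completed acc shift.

Answer: 3 0 0

Derivation:
byte[0]=0x0C cont=0 payload=0x0C: varint #1 complete (value=12); reset -> completed=1 acc=0 shift=0
byte[1]=0xFE cont=1 payload=0x7E: acc |= 126<<0 -> completed=1 acc=126 shift=7
byte[2]=0x5D cont=0 payload=0x5D: varint #2 complete (value=12030); reset -> completed=2 acc=0 shift=0
byte[3]=0xAE cont=1 payload=0x2E: acc |= 46<<0 -> completed=2 acc=46 shift=7
byte[4]=0xEC cont=1 payload=0x6C: acc |= 108<<7 -> completed=2 acc=13870 shift=14
byte[5]=0x44 cont=0 payload=0x44: varint #3 complete (value=1127982); reset -> completed=3 acc=0 shift=0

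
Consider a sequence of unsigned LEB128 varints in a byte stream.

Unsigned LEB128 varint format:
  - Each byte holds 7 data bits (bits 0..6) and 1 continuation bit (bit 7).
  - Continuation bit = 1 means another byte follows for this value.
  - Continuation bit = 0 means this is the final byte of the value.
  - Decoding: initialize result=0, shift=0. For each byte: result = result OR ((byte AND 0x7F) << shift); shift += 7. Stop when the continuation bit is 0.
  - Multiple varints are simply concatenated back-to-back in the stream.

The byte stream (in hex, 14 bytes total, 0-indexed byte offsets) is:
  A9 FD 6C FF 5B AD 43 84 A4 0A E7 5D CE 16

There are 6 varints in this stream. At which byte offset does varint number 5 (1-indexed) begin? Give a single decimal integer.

  byte[0]=0xA9 cont=1 payload=0x29=41: acc |= 41<<0 -> acc=41 shift=7
  byte[1]=0xFD cont=1 payload=0x7D=125: acc |= 125<<7 -> acc=16041 shift=14
  byte[2]=0x6C cont=0 payload=0x6C=108: acc |= 108<<14 -> acc=1785513 shift=21 [end]
Varint 1: bytes[0:3] = A9 FD 6C -> value 1785513 (3 byte(s))
  byte[3]=0xFF cont=1 payload=0x7F=127: acc |= 127<<0 -> acc=127 shift=7
  byte[4]=0x5B cont=0 payload=0x5B=91: acc |= 91<<7 -> acc=11775 shift=14 [end]
Varint 2: bytes[3:5] = FF 5B -> value 11775 (2 byte(s))
  byte[5]=0xAD cont=1 payload=0x2D=45: acc |= 45<<0 -> acc=45 shift=7
  byte[6]=0x43 cont=0 payload=0x43=67: acc |= 67<<7 -> acc=8621 shift=14 [end]
Varint 3: bytes[5:7] = AD 43 -> value 8621 (2 byte(s))
  byte[7]=0x84 cont=1 payload=0x04=4: acc |= 4<<0 -> acc=4 shift=7
  byte[8]=0xA4 cont=1 payload=0x24=36: acc |= 36<<7 -> acc=4612 shift=14
  byte[9]=0x0A cont=0 payload=0x0A=10: acc |= 10<<14 -> acc=168452 shift=21 [end]
Varint 4: bytes[7:10] = 84 A4 0A -> value 168452 (3 byte(s))
  byte[10]=0xE7 cont=1 payload=0x67=103: acc |= 103<<0 -> acc=103 shift=7
  byte[11]=0x5D cont=0 payload=0x5D=93: acc |= 93<<7 -> acc=12007 shift=14 [end]
Varint 5: bytes[10:12] = E7 5D -> value 12007 (2 byte(s))
  byte[12]=0xCE cont=1 payload=0x4E=78: acc |= 78<<0 -> acc=78 shift=7
  byte[13]=0x16 cont=0 payload=0x16=22: acc |= 22<<7 -> acc=2894 shift=14 [end]
Varint 6: bytes[12:14] = CE 16 -> value 2894 (2 byte(s))

Answer: 10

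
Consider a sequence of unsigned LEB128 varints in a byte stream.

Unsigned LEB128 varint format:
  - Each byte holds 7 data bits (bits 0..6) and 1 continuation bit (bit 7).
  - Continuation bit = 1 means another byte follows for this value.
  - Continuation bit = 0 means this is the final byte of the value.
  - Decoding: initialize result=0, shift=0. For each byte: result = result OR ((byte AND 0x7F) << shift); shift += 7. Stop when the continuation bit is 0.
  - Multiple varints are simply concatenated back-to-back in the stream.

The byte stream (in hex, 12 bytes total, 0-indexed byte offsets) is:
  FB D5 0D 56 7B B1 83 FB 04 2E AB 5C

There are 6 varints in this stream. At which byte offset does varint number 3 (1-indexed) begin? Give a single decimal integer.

Answer: 4

Derivation:
  byte[0]=0xFB cont=1 payload=0x7B=123: acc |= 123<<0 -> acc=123 shift=7
  byte[1]=0xD5 cont=1 payload=0x55=85: acc |= 85<<7 -> acc=11003 shift=14
  byte[2]=0x0D cont=0 payload=0x0D=13: acc |= 13<<14 -> acc=223995 shift=21 [end]
Varint 1: bytes[0:3] = FB D5 0D -> value 223995 (3 byte(s))
  byte[3]=0x56 cont=0 payload=0x56=86: acc |= 86<<0 -> acc=86 shift=7 [end]
Varint 2: bytes[3:4] = 56 -> value 86 (1 byte(s))
  byte[4]=0x7B cont=0 payload=0x7B=123: acc |= 123<<0 -> acc=123 shift=7 [end]
Varint 3: bytes[4:5] = 7B -> value 123 (1 byte(s))
  byte[5]=0xB1 cont=1 payload=0x31=49: acc |= 49<<0 -> acc=49 shift=7
  byte[6]=0x83 cont=1 payload=0x03=3: acc |= 3<<7 -> acc=433 shift=14
  byte[7]=0xFB cont=1 payload=0x7B=123: acc |= 123<<14 -> acc=2015665 shift=21
  byte[8]=0x04 cont=0 payload=0x04=4: acc |= 4<<21 -> acc=10404273 shift=28 [end]
Varint 4: bytes[5:9] = B1 83 FB 04 -> value 10404273 (4 byte(s))
  byte[9]=0x2E cont=0 payload=0x2E=46: acc |= 46<<0 -> acc=46 shift=7 [end]
Varint 5: bytes[9:10] = 2E -> value 46 (1 byte(s))
  byte[10]=0xAB cont=1 payload=0x2B=43: acc |= 43<<0 -> acc=43 shift=7
  byte[11]=0x5C cont=0 payload=0x5C=92: acc |= 92<<7 -> acc=11819 shift=14 [end]
Varint 6: bytes[10:12] = AB 5C -> value 11819 (2 byte(s))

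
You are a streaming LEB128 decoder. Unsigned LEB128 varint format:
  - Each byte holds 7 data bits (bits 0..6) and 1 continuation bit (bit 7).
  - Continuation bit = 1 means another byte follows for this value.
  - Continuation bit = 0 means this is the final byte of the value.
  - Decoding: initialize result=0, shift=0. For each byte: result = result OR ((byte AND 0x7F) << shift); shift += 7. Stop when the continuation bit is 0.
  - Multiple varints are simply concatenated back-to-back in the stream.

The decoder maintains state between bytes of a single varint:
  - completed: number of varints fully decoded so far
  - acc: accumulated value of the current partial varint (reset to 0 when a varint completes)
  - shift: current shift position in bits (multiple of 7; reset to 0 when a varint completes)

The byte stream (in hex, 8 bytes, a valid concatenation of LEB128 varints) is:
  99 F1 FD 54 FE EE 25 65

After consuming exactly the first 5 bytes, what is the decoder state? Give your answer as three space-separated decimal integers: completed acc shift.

byte[0]=0x99 cont=1 payload=0x19: acc |= 25<<0 -> completed=0 acc=25 shift=7
byte[1]=0xF1 cont=1 payload=0x71: acc |= 113<<7 -> completed=0 acc=14489 shift=14
byte[2]=0xFD cont=1 payload=0x7D: acc |= 125<<14 -> completed=0 acc=2062489 shift=21
byte[3]=0x54 cont=0 payload=0x54: varint #1 complete (value=178223257); reset -> completed=1 acc=0 shift=0
byte[4]=0xFE cont=1 payload=0x7E: acc |= 126<<0 -> completed=1 acc=126 shift=7

Answer: 1 126 7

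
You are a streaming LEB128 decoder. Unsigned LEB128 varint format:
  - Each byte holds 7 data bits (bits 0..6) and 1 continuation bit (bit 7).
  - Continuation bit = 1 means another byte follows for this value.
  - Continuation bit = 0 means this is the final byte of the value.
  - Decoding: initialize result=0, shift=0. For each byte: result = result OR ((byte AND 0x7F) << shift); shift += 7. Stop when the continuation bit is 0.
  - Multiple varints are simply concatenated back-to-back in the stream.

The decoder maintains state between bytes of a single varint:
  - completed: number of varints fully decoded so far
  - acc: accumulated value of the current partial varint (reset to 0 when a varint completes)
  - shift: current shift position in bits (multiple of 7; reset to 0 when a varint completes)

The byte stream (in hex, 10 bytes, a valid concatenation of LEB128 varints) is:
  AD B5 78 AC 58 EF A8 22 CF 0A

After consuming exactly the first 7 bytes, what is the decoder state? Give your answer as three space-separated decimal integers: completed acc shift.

byte[0]=0xAD cont=1 payload=0x2D: acc |= 45<<0 -> completed=0 acc=45 shift=7
byte[1]=0xB5 cont=1 payload=0x35: acc |= 53<<7 -> completed=0 acc=6829 shift=14
byte[2]=0x78 cont=0 payload=0x78: varint #1 complete (value=1972909); reset -> completed=1 acc=0 shift=0
byte[3]=0xAC cont=1 payload=0x2C: acc |= 44<<0 -> completed=1 acc=44 shift=7
byte[4]=0x58 cont=0 payload=0x58: varint #2 complete (value=11308); reset -> completed=2 acc=0 shift=0
byte[5]=0xEF cont=1 payload=0x6F: acc |= 111<<0 -> completed=2 acc=111 shift=7
byte[6]=0xA8 cont=1 payload=0x28: acc |= 40<<7 -> completed=2 acc=5231 shift=14

Answer: 2 5231 14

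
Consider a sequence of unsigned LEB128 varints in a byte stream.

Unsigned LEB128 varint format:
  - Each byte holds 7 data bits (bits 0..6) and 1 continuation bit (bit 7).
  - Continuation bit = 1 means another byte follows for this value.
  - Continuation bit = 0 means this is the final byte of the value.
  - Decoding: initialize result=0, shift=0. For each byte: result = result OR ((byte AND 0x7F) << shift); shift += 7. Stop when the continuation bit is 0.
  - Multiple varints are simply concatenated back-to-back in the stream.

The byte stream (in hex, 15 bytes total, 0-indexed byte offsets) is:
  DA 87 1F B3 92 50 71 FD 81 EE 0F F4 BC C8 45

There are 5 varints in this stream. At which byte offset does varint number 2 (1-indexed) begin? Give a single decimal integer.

  byte[0]=0xDA cont=1 payload=0x5A=90: acc |= 90<<0 -> acc=90 shift=7
  byte[1]=0x87 cont=1 payload=0x07=7: acc |= 7<<7 -> acc=986 shift=14
  byte[2]=0x1F cont=0 payload=0x1F=31: acc |= 31<<14 -> acc=508890 shift=21 [end]
Varint 1: bytes[0:3] = DA 87 1F -> value 508890 (3 byte(s))
  byte[3]=0xB3 cont=1 payload=0x33=51: acc |= 51<<0 -> acc=51 shift=7
  byte[4]=0x92 cont=1 payload=0x12=18: acc |= 18<<7 -> acc=2355 shift=14
  byte[5]=0x50 cont=0 payload=0x50=80: acc |= 80<<14 -> acc=1313075 shift=21 [end]
Varint 2: bytes[3:6] = B3 92 50 -> value 1313075 (3 byte(s))
  byte[6]=0x71 cont=0 payload=0x71=113: acc |= 113<<0 -> acc=113 shift=7 [end]
Varint 3: bytes[6:7] = 71 -> value 113 (1 byte(s))
  byte[7]=0xFD cont=1 payload=0x7D=125: acc |= 125<<0 -> acc=125 shift=7
  byte[8]=0x81 cont=1 payload=0x01=1: acc |= 1<<7 -> acc=253 shift=14
  byte[9]=0xEE cont=1 payload=0x6E=110: acc |= 110<<14 -> acc=1802493 shift=21
  byte[10]=0x0F cont=0 payload=0x0F=15: acc |= 15<<21 -> acc=33259773 shift=28 [end]
Varint 4: bytes[7:11] = FD 81 EE 0F -> value 33259773 (4 byte(s))
  byte[11]=0xF4 cont=1 payload=0x74=116: acc |= 116<<0 -> acc=116 shift=7
  byte[12]=0xBC cont=1 payload=0x3C=60: acc |= 60<<7 -> acc=7796 shift=14
  byte[13]=0xC8 cont=1 payload=0x48=72: acc |= 72<<14 -> acc=1187444 shift=21
  byte[14]=0x45 cont=0 payload=0x45=69: acc |= 69<<21 -> acc=145890932 shift=28 [end]
Varint 5: bytes[11:15] = F4 BC C8 45 -> value 145890932 (4 byte(s))

Answer: 3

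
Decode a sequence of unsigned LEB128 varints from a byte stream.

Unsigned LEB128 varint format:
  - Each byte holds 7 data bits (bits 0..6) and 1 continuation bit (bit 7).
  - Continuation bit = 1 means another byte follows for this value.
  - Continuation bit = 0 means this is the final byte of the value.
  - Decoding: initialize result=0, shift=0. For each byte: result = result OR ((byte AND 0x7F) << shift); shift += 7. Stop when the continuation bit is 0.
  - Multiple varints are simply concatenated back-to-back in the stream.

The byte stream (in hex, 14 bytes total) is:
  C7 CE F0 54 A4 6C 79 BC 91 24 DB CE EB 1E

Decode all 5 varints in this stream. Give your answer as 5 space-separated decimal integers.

Answer: 178005831 13860 121 592060 64677723

Derivation:
  byte[0]=0xC7 cont=1 payload=0x47=71: acc |= 71<<0 -> acc=71 shift=7
  byte[1]=0xCE cont=1 payload=0x4E=78: acc |= 78<<7 -> acc=10055 shift=14
  byte[2]=0xF0 cont=1 payload=0x70=112: acc |= 112<<14 -> acc=1845063 shift=21
  byte[3]=0x54 cont=0 payload=0x54=84: acc |= 84<<21 -> acc=178005831 shift=28 [end]
Varint 1: bytes[0:4] = C7 CE F0 54 -> value 178005831 (4 byte(s))
  byte[4]=0xA4 cont=1 payload=0x24=36: acc |= 36<<0 -> acc=36 shift=7
  byte[5]=0x6C cont=0 payload=0x6C=108: acc |= 108<<7 -> acc=13860 shift=14 [end]
Varint 2: bytes[4:6] = A4 6C -> value 13860 (2 byte(s))
  byte[6]=0x79 cont=0 payload=0x79=121: acc |= 121<<0 -> acc=121 shift=7 [end]
Varint 3: bytes[6:7] = 79 -> value 121 (1 byte(s))
  byte[7]=0xBC cont=1 payload=0x3C=60: acc |= 60<<0 -> acc=60 shift=7
  byte[8]=0x91 cont=1 payload=0x11=17: acc |= 17<<7 -> acc=2236 shift=14
  byte[9]=0x24 cont=0 payload=0x24=36: acc |= 36<<14 -> acc=592060 shift=21 [end]
Varint 4: bytes[7:10] = BC 91 24 -> value 592060 (3 byte(s))
  byte[10]=0xDB cont=1 payload=0x5B=91: acc |= 91<<0 -> acc=91 shift=7
  byte[11]=0xCE cont=1 payload=0x4E=78: acc |= 78<<7 -> acc=10075 shift=14
  byte[12]=0xEB cont=1 payload=0x6B=107: acc |= 107<<14 -> acc=1763163 shift=21
  byte[13]=0x1E cont=0 payload=0x1E=30: acc |= 30<<21 -> acc=64677723 shift=28 [end]
Varint 5: bytes[10:14] = DB CE EB 1E -> value 64677723 (4 byte(s))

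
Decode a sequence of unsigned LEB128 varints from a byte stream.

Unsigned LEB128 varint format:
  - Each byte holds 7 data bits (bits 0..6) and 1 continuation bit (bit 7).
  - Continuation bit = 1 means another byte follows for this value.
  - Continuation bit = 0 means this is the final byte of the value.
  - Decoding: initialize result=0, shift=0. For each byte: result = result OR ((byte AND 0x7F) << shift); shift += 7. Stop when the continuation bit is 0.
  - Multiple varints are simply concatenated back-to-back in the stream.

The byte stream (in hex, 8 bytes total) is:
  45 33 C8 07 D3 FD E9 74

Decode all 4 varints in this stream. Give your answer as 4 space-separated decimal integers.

Answer: 69 51 968 245006035

Derivation:
  byte[0]=0x45 cont=0 payload=0x45=69: acc |= 69<<0 -> acc=69 shift=7 [end]
Varint 1: bytes[0:1] = 45 -> value 69 (1 byte(s))
  byte[1]=0x33 cont=0 payload=0x33=51: acc |= 51<<0 -> acc=51 shift=7 [end]
Varint 2: bytes[1:2] = 33 -> value 51 (1 byte(s))
  byte[2]=0xC8 cont=1 payload=0x48=72: acc |= 72<<0 -> acc=72 shift=7
  byte[3]=0x07 cont=0 payload=0x07=7: acc |= 7<<7 -> acc=968 shift=14 [end]
Varint 3: bytes[2:4] = C8 07 -> value 968 (2 byte(s))
  byte[4]=0xD3 cont=1 payload=0x53=83: acc |= 83<<0 -> acc=83 shift=7
  byte[5]=0xFD cont=1 payload=0x7D=125: acc |= 125<<7 -> acc=16083 shift=14
  byte[6]=0xE9 cont=1 payload=0x69=105: acc |= 105<<14 -> acc=1736403 shift=21
  byte[7]=0x74 cont=0 payload=0x74=116: acc |= 116<<21 -> acc=245006035 shift=28 [end]
Varint 4: bytes[4:8] = D3 FD E9 74 -> value 245006035 (4 byte(s))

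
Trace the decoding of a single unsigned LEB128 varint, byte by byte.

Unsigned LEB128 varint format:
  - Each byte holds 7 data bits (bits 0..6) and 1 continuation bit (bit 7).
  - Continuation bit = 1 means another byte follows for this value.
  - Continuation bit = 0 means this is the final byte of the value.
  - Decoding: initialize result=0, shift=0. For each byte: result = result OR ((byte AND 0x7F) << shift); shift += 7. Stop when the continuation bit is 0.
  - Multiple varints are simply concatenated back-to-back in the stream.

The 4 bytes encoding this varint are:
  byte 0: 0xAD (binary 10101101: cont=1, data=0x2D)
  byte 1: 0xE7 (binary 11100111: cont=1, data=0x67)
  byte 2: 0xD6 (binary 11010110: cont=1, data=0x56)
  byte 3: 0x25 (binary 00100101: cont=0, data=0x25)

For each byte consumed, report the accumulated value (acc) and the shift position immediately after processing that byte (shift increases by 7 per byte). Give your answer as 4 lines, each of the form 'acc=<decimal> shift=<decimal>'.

byte 0=0xAD: payload=0x2D=45, contrib = 45<<0 = 45; acc -> 45, shift -> 7
byte 1=0xE7: payload=0x67=103, contrib = 103<<7 = 13184; acc -> 13229, shift -> 14
byte 2=0xD6: payload=0x56=86, contrib = 86<<14 = 1409024; acc -> 1422253, shift -> 21
byte 3=0x25: payload=0x25=37, contrib = 37<<21 = 77594624; acc -> 79016877, shift -> 28

Answer: acc=45 shift=7
acc=13229 shift=14
acc=1422253 shift=21
acc=79016877 shift=28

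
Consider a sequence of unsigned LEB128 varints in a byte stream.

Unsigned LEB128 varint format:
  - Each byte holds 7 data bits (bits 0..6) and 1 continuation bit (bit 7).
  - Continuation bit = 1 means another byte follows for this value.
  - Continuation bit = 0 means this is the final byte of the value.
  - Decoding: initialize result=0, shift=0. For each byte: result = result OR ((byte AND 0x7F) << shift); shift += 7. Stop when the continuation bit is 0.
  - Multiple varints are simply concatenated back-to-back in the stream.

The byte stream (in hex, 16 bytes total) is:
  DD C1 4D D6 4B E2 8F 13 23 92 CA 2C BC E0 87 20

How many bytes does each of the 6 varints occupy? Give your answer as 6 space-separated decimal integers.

Answer: 3 2 3 1 3 4

Derivation:
  byte[0]=0xDD cont=1 payload=0x5D=93: acc |= 93<<0 -> acc=93 shift=7
  byte[1]=0xC1 cont=1 payload=0x41=65: acc |= 65<<7 -> acc=8413 shift=14
  byte[2]=0x4D cont=0 payload=0x4D=77: acc |= 77<<14 -> acc=1269981 shift=21 [end]
Varint 1: bytes[0:3] = DD C1 4D -> value 1269981 (3 byte(s))
  byte[3]=0xD6 cont=1 payload=0x56=86: acc |= 86<<0 -> acc=86 shift=7
  byte[4]=0x4B cont=0 payload=0x4B=75: acc |= 75<<7 -> acc=9686 shift=14 [end]
Varint 2: bytes[3:5] = D6 4B -> value 9686 (2 byte(s))
  byte[5]=0xE2 cont=1 payload=0x62=98: acc |= 98<<0 -> acc=98 shift=7
  byte[6]=0x8F cont=1 payload=0x0F=15: acc |= 15<<7 -> acc=2018 shift=14
  byte[7]=0x13 cont=0 payload=0x13=19: acc |= 19<<14 -> acc=313314 shift=21 [end]
Varint 3: bytes[5:8] = E2 8F 13 -> value 313314 (3 byte(s))
  byte[8]=0x23 cont=0 payload=0x23=35: acc |= 35<<0 -> acc=35 shift=7 [end]
Varint 4: bytes[8:9] = 23 -> value 35 (1 byte(s))
  byte[9]=0x92 cont=1 payload=0x12=18: acc |= 18<<0 -> acc=18 shift=7
  byte[10]=0xCA cont=1 payload=0x4A=74: acc |= 74<<7 -> acc=9490 shift=14
  byte[11]=0x2C cont=0 payload=0x2C=44: acc |= 44<<14 -> acc=730386 shift=21 [end]
Varint 5: bytes[9:12] = 92 CA 2C -> value 730386 (3 byte(s))
  byte[12]=0xBC cont=1 payload=0x3C=60: acc |= 60<<0 -> acc=60 shift=7
  byte[13]=0xE0 cont=1 payload=0x60=96: acc |= 96<<7 -> acc=12348 shift=14
  byte[14]=0x87 cont=1 payload=0x07=7: acc |= 7<<14 -> acc=127036 shift=21
  byte[15]=0x20 cont=0 payload=0x20=32: acc |= 32<<21 -> acc=67235900 shift=28 [end]
Varint 6: bytes[12:16] = BC E0 87 20 -> value 67235900 (4 byte(s))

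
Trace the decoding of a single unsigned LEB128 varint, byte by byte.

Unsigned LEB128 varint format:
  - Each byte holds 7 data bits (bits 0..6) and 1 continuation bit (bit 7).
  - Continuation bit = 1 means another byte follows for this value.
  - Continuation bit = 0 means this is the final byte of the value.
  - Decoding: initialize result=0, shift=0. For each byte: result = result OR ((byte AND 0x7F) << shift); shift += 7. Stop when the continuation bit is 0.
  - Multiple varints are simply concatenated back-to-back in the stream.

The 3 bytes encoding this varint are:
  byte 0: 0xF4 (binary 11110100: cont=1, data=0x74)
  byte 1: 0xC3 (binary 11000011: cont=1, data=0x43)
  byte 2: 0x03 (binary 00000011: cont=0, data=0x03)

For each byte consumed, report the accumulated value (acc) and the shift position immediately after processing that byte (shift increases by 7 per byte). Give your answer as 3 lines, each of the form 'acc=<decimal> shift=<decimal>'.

Answer: acc=116 shift=7
acc=8692 shift=14
acc=57844 shift=21

Derivation:
byte 0=0xF4: payload=0x74=116, contrib = 116<<0 = 116; acc -> 116, shift -> 7
byte 1=0xC3: payload=0x43=67, contrib = 67<<7 = 8576; acc -> 8692, shift -> 14
byte 2=0x03: payload=0x03=3, contrib = 3<<14 = 49152; acc -> 57844, shift -> 21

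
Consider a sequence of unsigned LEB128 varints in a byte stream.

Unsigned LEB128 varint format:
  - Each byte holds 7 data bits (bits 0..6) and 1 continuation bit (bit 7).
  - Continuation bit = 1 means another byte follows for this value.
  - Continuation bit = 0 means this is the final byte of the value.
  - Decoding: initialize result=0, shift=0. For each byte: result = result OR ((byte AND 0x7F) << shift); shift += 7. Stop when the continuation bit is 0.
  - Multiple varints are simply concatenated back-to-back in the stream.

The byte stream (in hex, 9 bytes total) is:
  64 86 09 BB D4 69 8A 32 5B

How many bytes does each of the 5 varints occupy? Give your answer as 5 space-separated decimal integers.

Answer: 1 2 3 2 1

Derivation:
  byte[0]=0x64 cont=0 payload=0x64=100: acc |= 100<<0 -> acc=100 shift=7 [end]
Varint 1: bytes[0:1] = 64 -> value 100 (1 byte(s))
  byte[1]=0x86 cont=1 payload=0x06=6: acc |= 6<<0 -> acc=6 shift=7
  byte[2]=0x09 cont=0 payload=0x09=9: acc |= 9<<7 -> acc=1158 shift=14 [end]
Varint 2: bytes[1:3] = 86 09 -> value 1158 (2 byte(s))
  byte[3]=0xBB cont=1 payload=0x3B=59: acc |= 59<<0 -> acc=59 shift=7
  byte[4]=0xD4 cont=1 payload=0x54=84: acc |= 84<<7 -> acc=10811 shift=14
  byte[5]=0x69 cont=0 payload=0x69=105: acc |= 105<<14 -> acc=1731131 shift=21 [end]
Varint 3: bytes[3:6] = BB D4 69 -> value 1731131 (3 byte(s))
  byte[6]=0x8A cont=1 payload=0x0A=10: acc |= 10<<0 -> acc=10 shift=7
  byte[7]=0x32 cont=0 payload=0x32=50: acc |= 50<<7 -> acc=6410 shift=14 [end]
Varint 4: bytes[6:8] = 8A 32 -> value 6410 (2 byte(s))
  byte[8]=0x5B cont=0 payload=0x5B=91: acc |= 91<<0 -> acc=91 shift=7 [end]
Varint 5: bytes[8:9] = 5B -> value 91 (1 byte(s))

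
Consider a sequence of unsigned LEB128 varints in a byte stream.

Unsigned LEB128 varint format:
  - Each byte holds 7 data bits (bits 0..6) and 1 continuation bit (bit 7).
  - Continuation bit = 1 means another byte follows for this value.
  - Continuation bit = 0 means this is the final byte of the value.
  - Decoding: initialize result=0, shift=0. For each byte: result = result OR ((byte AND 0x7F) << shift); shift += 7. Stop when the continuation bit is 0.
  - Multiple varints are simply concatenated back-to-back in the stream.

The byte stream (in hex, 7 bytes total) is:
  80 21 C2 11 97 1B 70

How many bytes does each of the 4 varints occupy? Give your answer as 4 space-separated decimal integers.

  byte[0]=0x80 cont=1 payload=0x00=0: acc |= 0<<0 -> acc=0 shift=7
  byte[1]=0x21 cont=0 payload=0x21=33: acc |= 33<<7 -> acc=4224 shift=14 [end]
Varint 1: bytes[0:2] = 80 21 -> value 4224 (2 byte(s))
  byte[2]=0xC2 cont=1 payload=0x42=66: acc |= 66<<0 -> acc=66 shift=7
  byte[3]=0x11 cont=0 payload=0x11=17: acc |= 17<<7 -> acc=2242 shift=14 [end]
Varint 2: bytes[2:4] = C2 11 -> value 2242 (2 byte(s))
  byte[4]=0x97 cont=1 payload=0x17=23: acc |= 23<<0 -> acc=23 shift=7
  byte[5]=0x1B cont=0 payload=0x1B=27: acc |= 27<<7 -> acc=3479 shift=14 [end]
Varint 3: bytes[4:6] = 97 1B -> value 3479 (2 byte(s))
  byte[6]=0x70 cont=0 payload=0x70=112: acc |= 112<<0 -> acc=112 shift=7 [end]
Varint 4: bytes[6:7] = 70 -> value 112 (1 byte(s))

Answer: 2 2 2 1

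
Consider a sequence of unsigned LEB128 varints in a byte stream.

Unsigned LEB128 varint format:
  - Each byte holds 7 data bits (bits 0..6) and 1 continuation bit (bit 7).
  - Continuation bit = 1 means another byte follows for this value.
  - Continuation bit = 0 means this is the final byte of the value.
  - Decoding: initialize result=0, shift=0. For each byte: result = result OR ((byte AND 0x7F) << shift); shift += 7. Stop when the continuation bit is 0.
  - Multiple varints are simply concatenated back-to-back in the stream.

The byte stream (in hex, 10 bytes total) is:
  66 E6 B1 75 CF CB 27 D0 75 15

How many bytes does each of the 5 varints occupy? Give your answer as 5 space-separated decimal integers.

  byte[0]=0x66 cont=0 payload=0x66=102: acc |= 102<<0 -> acc=102 shift=7 [end]
Varint 1: bytes[0:1] = 66 -> value 102 (1 byte(s))
  byte[1]=0xE6 cont=1 payload=0x66=102: acc |= 102<<0 -> acc=102 shift=7
  byte[2]=0xB1 cont=1 payload=0x31=49: acc |= 49<<7 -> acc=6374 shift=14
  byte[3]=0x75 cont=0 payload=0x75=117: acc |= 117<<14 -> acc=1923302 shift=21 [end]
Varint 2: bytes[1:4] = E6 B1 75 -> value 1923302 (3 byte(s))
  byte[4]=0xCF cont=1 payload=0x4F=79: acc |= 79<<0 -> acc=79 shift=7
  byte[5]=0xCB cont=1 payload=0x4B=75: acc |= 75<<7 -> acc=9679 shift=14
  byte[6]=0x27 cont=0 payload=0x27=39: acc |= 39<<14 -> acc=648655 shift=21 [end]
Varint 3: bytes[4:7] = CF CB 27 -> value 648655 (3 byte(s))
  byte[7]=0xD0 cont=1 payload=0x50=80: acc |= 80<<0 -> acc=80 shift=7
  byte[8]=0x75 cont=0 payload=0x75=117: acc |= 117<<7 -> acc=15056 shift=14 [end]
Varint 4: bytes[7:9] = D0 75 -> value 15056 (2 byte(s))
  byte[9]=0x15 cont=0 payload=0x15=21: acc |= 21<<0 -> acc=21 shift=7 [end]
Varint 5: bytes[9:10] = 15 -> value 21 (1 byte(s))

Answer: 1 3 3 2 1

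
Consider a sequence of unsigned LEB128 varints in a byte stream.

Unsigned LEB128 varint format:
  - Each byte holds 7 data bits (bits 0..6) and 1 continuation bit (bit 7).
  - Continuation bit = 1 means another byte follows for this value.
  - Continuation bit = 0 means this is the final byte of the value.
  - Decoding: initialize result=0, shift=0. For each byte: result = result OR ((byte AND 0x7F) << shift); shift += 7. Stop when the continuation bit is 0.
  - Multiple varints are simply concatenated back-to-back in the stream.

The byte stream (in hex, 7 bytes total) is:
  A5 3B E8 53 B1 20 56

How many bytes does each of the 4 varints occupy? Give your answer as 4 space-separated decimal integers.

  byte[0]=0xA5 cont=1 payload=0x25=37: acc |= 37<<0 -> acc=37 shift=7
  byte[1]=0x3B cont=0 payload=0x3B=59: acc |= 59<<7 -> acc=7589 shift=14 [end]
Varint 1: bytes[0:2] = A5 3B -> value 7589 (2 byte(s))
  byte[2]=0xE8 cont=1 payload=0x68=104: acc |= 104<<0 -> acc=104 shift=7
  byte[3]=0x53 cont=0 payload=0x53=83: acc |= 83<<7 -> acc=10728 shift=14 [end]
Varint 2: bytes[2:4] = E8 53 -> value 10728 (2 byte(s))
  byte[4]=0xB1 cont=1 payload=0x31=49: acc |= 49<<0 -> acc=49 shift=7
  byte[5]=0x20 cont=0 payload=0x20=32: acc |= 32<<7 -> acc=4145 shift=14 [end]
Varint 3: bytes[4:6] = B1 20 -> value 4145 (2 byte(s))
  byte[6]=0x56 cont=0 payload=0x56=86: acc |= 86<<0 -> acc=86 shift=7 [end]
Varint 4: bytes[6:7] = 56 -> value 86 (1 byte(s))

Answer: 2 2 2 1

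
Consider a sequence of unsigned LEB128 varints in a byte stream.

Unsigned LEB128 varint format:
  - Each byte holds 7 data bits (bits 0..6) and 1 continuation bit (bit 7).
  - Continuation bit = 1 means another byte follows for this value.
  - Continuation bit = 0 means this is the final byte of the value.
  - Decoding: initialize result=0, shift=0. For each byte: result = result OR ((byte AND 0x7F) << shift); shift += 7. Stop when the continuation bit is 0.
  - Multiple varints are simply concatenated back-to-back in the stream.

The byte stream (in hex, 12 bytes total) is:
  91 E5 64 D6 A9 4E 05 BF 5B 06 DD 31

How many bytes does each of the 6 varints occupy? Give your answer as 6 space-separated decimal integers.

  byte[0]=0x91 cont=1 payload=0x11=17: acc |= 17<<0 -> acc=17 shift=7
  byte[1]=0xE5 cont=1 payload=0x65=101: acc |= 101<<7 -> acc=12945 shift=14
  byte[2]=0x64 cont=0 payload=0x64=100: acc |= 100<<14 -> acc=1651345 shift=21 [end]
Varint 1: bytes[0:3] = 91 E5 64 -> value 1651345 (3 byte(s))
  byte[3]=0xD6 cont=1 payload=0x56=86: acc |= 86<<0 -> acc=86 shift=7
  byte[4]=0xA9 cont=1 payload=0x29=41: acc |= 41<<7 -> acc=5334 shift=14
  byte[5]=0x4E cont=0 payload=0x4E=78: acc |= 78<<14 -> acc=1283286 shift=21 [end]
Varint 2: bytes[3:6] = D6 A9 4E -> value 1283286 (3 byte(s))
  byte[6]=0x05 cont=0 payload=0x05=5: acc |= 5<<0 -> acc=5 shift=7 [end]
Varint 3: bytes[6:7] = 05 -> value 5 (1 byte(s))
  byte[7]=0xBF cont=1 payload=0x3F=63: acc |= 63<<0 -> acc=63 shift=7
  byte[8]=0x5B cont=0 payload=0x5B=91: acc |= 91<<7 -> acc=11711 shift=14 [end]
Varint 4: bytes[7:9] = BF 5B -> value 11711 (2 byte(s))
  byte[9]=0x06 cont=0 payload=0x06=6: acc |= 6<<0 -> acc=6 shift=7 [end]
Varint 5: bytes[9:10] = 06 -> value 6 (1 byte(s))
  byte[10]=0xDD cont=1 payload=0x5D=93: acc |= 93<<0 -> acc=93 shift=7
  byte[11]=0x31 cont=0 payload=0x31=49: acc |= 49<<7 -> acc=6365 shift=14 [end]
Varint 6: bytes[10:12] = DD 31 -> value 6365 (2 byte(s))

Answer: 3 3 1 2 1 2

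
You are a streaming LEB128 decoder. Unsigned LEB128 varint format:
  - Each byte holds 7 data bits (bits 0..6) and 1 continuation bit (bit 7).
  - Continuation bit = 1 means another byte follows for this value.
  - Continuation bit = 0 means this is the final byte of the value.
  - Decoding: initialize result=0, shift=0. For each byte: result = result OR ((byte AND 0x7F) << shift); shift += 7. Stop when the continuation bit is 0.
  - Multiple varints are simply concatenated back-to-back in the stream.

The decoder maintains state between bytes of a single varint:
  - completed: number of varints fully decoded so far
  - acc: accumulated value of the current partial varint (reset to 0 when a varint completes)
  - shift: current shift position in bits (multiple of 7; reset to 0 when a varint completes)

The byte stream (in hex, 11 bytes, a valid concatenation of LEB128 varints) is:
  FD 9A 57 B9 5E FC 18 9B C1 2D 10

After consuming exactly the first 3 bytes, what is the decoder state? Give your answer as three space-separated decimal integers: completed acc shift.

byte[0]=0xFD cont=1 payload=0x7D: acc |= 125<<0 -> completed=0 acc=125 shift=7
byte[1]=0x9A cont=1 payload=0x1A: acc |= 26<<7 -> completed=0 acc=3453 shift=14
byte[2]=0x57 cont=0 payload=0x57: varint #1 complete (value=1428861); reset -> completed=1 acc=0 shift=0

Answer: 1 0 0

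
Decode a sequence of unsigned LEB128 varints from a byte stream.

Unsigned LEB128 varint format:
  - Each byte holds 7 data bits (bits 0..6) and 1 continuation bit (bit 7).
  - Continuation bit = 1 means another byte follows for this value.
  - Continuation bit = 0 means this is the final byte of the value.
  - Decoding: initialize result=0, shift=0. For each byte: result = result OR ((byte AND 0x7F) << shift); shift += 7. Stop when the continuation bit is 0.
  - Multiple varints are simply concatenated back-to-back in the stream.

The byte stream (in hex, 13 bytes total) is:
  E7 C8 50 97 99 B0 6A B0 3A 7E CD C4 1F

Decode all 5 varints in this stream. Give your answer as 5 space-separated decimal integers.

Answer: 1320039 223087767 7472 126 516685

Derivation:
  byte[0]=0xE7 cont=1 payload=0x67=103: acc |= 103<<0 -> acc=103 shift=7
  byte[1]=0xC8 cont=1 payload=0x48=72: acc |= 72<<7 -> acc=9319 shift=14
  byte[2]=0x50 cont=0 payload=0x50=80: acc |= 80<<14 -> acc=1320039 shift=21 [end]
Varint 1: bytes[0:3] = E7 C8 50 -> value 1320039 (3 byte(s))
  byte[3]=0x97 cont=1 payload=0x17=23: acc |= 23<<0 -> acc=23 shift=7
  byte[4]=0x99 cont=1 payload=0x19=25: acc |= 25<<7 -> acc=3223 shift=14
  byte[5]=0xB0 cont=1 payload=0x30=48: acc |= 48<<14 -> acc=789655 shift=21
  byte[6]=0x6A cont=0 payload=0x6A=106: acc |= 106<<21 -> acc=223087767 shift=28 [end]
Varint 2: bytes[3:7] = 97 99 B0 6A -> value 223087767 (4 byte(s))
  byte[7]=0xB0 cont=1 payload=0x30=48: acc |= 48<<0 -> acc=48 shift=7
  byte[8]=0x3A cont=0 payload=0x3A=58: acc |= 58<<7 -> acc=7472 shift=14 [end]
Varint 3: bytes[7:9] = B0 3A -> value 7472 (2 byte(s))
  byte[9]=0x7E cont=0 payload=0x7E=126: acc |= 126<<0 -> acc=126 shift=7 [end]
Varint 4: bytes[9:10] = 7E -> value 126 (1 byte(s))
  byte[10]=0xCD cont=1 payload=0x4D=77: acc |= 77<<0 -> acc=77 shift=7
  byte[11]=0xC4 cont=1 payload=0x44=68: acc |= 68<<7 -> acc=8781 shift=14
  byte[12]=0x1F cont=0 payload=0x1F=31: acc |= 31<<14 -> acc=516685 shift=21 [end]
Varint 5: bytes[10:13] = CD C4 1F -> value 516685 (3 byte(s))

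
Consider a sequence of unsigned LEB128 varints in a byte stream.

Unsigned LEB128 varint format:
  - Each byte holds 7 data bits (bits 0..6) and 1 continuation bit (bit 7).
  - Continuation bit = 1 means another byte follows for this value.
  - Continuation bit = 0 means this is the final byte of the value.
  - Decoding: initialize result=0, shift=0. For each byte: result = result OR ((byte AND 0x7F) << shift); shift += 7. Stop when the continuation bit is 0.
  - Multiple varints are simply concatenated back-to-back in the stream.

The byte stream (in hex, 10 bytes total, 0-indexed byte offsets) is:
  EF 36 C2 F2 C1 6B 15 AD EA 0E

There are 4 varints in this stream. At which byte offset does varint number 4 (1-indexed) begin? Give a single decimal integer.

  byte[0]=0xEF cont=1 payload=0x6F=111: acc |= 111<<0 -> acc=111 shift=7
  byte[1]=0x36 cont=0 payload=0x36=54: acc |= 54<<7 -> acc=7023 shift=14 [end]
Varint 1: bytes[0:2] = EF 36 -> value 7023 (2 byte(s))
  byte[2]=0xC2 cont=1 payload=0x42=66: acc |= 66<<0 -> acc=66 shift=7
  byte[3]=0xF2 cont=1 payload=0x72=114: acc |= 114<<7 -> acc=14658 shift=14
  byte[4]=0xC1 cont=1 payload=0x41=65: acc |= 65<<14 -> acc=1079618 shift=21
  byte[5]=0x6B cont=0 payload=0x6B=107: acc |= 107<<21 -> acc=225474882 shift=28 [end]
Varint 2: bytes[2:6] = C2 F2 C1 6B -> value 225474882 (4 byte(s))
  byte[6]=0x15 cont=0 payload=0x15=21: acc |= 21<<0 -> acc=21 shift=7 [end]
Varint 3: bytes[6:7] = 15 -> value 21 (1 byte(s))
  byte[7]=0xAD cont=1 payload=0x2D=45: acc |= 45<<0 -> acc=45 shift=7
  byte[8]=0xEA cont=1 payload=0x6A=106: acc |= 106<<7 -> acc=13613 shift=14
  byte[9]=0x0E cont=0 payload=0x0E=14: acc |= 14<<14 -> acc=242989 shift=21 [end]
Varint 4: bytes[7:10] = AD EA 0E -> value 242989 (3 byte(s))

Answer: 7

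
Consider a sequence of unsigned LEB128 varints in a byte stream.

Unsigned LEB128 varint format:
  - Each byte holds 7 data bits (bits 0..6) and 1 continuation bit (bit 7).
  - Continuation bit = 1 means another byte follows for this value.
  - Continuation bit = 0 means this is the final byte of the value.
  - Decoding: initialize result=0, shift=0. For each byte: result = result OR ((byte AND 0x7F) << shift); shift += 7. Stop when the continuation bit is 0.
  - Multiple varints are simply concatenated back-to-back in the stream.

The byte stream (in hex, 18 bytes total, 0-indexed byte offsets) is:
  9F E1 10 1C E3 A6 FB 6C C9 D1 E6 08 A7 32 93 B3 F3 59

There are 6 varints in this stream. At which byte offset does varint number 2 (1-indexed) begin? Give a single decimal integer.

  byte[0]=0x9F cont=1 payload=0x1F=31: acc |= 31<<0 -> acc=31 shift=7
  byte[1]=0xE1 cont=1 payload=0x61=97: acc |= 97<<7 -> acc=12447 shift=14
  byte[2]=0x10 cont=0 payload=0x10=16: acc |= 16<<14 -> acc=274591 shift=21 [end]
Varint 1: bytes[0:3] = 9F E1 10 -> value 274591 (3 byte(s))
  byte[3]=0x1C cont=0 payload=0x1C=28: acc |= 28<<0 -> acc=28 shift=7 [end]
Varint 2: bytes[3:4] = 1C -> value 28 (1 byte(s))
  byte[4]=0xE3 cont=1 payload=0x63=99: acc |= 99<<0 -> acc=99 shift=7
  byte[5]=0xA6 cont=1 payload=0x26=38: acc |= 38<<7 -> acc=4963 shift=14
  byte[6]=0xFB cont=1 payload=0x7B=123: acc |= 123<<14 -> acc=2020195 shift=21
  byte[7]=0x6C cont=0 payload=0x6C=108: acc |= 108<<21 -> acc=228512611 shift=28 [end]
Varint 3: bytes[4:8] = E3 A6 FB 6C -> value 228512611 (4 byte(s))
  byte[8]=0xC9 cont=1 payload=0x49=73: acc |= 73<<0 -> acc=73 shift=7
  byte[9]=0xD1 cont=1 payload=0x51=81: acc |= 81<<7 -> acc=10441 shift=14
  byte[10]=0xE6 cont=1 payload=0x66=102: acc |= 102<<14 -> acc=1681609 shift=21
  byte[11]=0x08 cont=0 payload=0x08=8: acc |= 8<<21 -> acc=18458825 shift=28 [end]
Varint 4: bytes[8:12] = C9 D1 E6 08 -> value 18458825 (4 byte(s))
  byte[12]=0xA7 cont=1 payload=0x27=39: acc |= 39<<0 -> acc=39 shift=7
  byte[13]=0x32 cont=0 payload=0x32=50: acc |= 50<<7 -> acc=6439 shift=14 [end]
Varint 5: bytes[12:14] = A7 32 -> value 6439 (2 byte(s))
  byte[14]=0x93 cont=1 payload=0x13=19: acc |= 19<<0 -> acc=19 shift=7
  byte[15]=0xB3 cont=1 payload=0x33=51: acc |= 51<<7 -> acc=6547 shift=14
  byte[16]=0xF3 cont=1 payload=0x73=115: acc |= 115<<14 -> acc=1890707 shift=21
  byte[17]=0x59 cont=0 payload=0x59=89: acc |= 89<<21 -> acc=188537235 shift=28 [end]
Varint 6: bytes[14:18] = 93 B3 F3 59 -> value 188537235 (4 byte(s))

Answer: 3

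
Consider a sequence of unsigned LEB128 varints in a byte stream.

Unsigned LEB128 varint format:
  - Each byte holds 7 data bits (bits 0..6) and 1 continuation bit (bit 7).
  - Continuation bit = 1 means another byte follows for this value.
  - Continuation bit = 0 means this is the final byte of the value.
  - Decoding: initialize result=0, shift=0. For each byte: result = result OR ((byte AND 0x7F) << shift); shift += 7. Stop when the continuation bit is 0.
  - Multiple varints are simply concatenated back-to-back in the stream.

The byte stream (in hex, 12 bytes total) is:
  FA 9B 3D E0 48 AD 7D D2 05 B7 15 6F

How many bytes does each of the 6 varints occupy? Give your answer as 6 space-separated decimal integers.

  byte[0]=0xFA cont=1 payload=0x7A=122: acc |= 122<<0 -> acc=122 shift=7
  byte[1]=0x9B cont=1 payload=0x1B=27: acc |= 27<<7 -> acc=3578 shift=14
  byte[2]=0x3D cont=0 payload=0x3D=61: acc |= 61<<14 -> acc=1003002 shift=21 [end]
Varint 1: bytes[0:3] = FA 9B 3D -> value 1003002 (3 byte(s))
  byte[3]=0xE0 cont=1 payload=0x60=96: acc |= 96<<0 -> acc=96 shift=7
  byte[4]=0x48 cont=0 payload=0x48=72: acc |= 72<<7 -> acc=9312 shift=14 [end]
Varint 2: bytes[3:5] = E0 48 -> value 9312 (2 byte(s))
  byte[5]=0xAD cont=1 payload=0x2D=45: acc |= 45<<0 -> acc=45 shift=7
  byte[6]=0x7D cont=0 payload=0x7D=125: acc |= 125<<7 -> acc=16045 shift=14 [end]
Varint 3: bytes[5:7] = AD 7D -> value 16045 (2 byte(s))
  byte[7]=0xD2 cont=1 payload=0x52=82: acc |= 82<<0 -> acc=82 shift=7
  byte[8]=0x05 cont=0 payload=0x05=5: acc |= 5<<7 -> acc=722 shift=14 [end]
Varint 4: bytes[7:9] = D2 05 -> value 722 (2 byte(s))
  byte[9]=0xB7 cont=1 payload=0x37=55: acc |= 55<<0 -> acc=55 shift=7
  byte[10]=0x15 cont=0 payload=0x15=21: acc |= 21<<7 -> acc=2743 shift=14 [end]
Varint 5: bytes[9:11] = B7 15 -> value 2743 (2 byte(s))
  byte[11]=0x6F cont=0 payload=0x6F=111: acc |= 111<<0 -> acc=111 shift=7 [end]
Varint 6: bytes[11:12] = 6F -> value 111 (1 byte(s))

Answer: 3 2 2 2 2 1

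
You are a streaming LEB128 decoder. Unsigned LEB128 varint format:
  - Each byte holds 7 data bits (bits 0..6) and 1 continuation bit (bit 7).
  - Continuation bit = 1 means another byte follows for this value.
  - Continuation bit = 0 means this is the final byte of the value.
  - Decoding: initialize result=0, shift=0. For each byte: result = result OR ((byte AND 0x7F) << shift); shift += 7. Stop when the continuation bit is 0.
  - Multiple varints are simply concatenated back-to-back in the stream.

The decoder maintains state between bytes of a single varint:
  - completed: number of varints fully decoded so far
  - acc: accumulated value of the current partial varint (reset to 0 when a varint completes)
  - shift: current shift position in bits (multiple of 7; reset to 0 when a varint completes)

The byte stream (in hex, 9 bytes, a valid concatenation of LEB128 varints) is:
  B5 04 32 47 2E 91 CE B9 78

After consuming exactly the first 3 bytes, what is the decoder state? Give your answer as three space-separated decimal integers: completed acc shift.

Answer: 2 0 0

Derivation:
byte[0]=0xB5 cont=1 payload=0x35: acc |= 53<<0 -> completed=0 acc=53 shift=7
byte[1]=0x04 cont=0 payload=0x04: varint #1 complete (value=565); reset -> completed=1 acc=0 shift=0
byte[2]=0x32 cont=0 payload=0x32: varint #2 complete (value=50); reset -> completed=2 acc=0 shift=0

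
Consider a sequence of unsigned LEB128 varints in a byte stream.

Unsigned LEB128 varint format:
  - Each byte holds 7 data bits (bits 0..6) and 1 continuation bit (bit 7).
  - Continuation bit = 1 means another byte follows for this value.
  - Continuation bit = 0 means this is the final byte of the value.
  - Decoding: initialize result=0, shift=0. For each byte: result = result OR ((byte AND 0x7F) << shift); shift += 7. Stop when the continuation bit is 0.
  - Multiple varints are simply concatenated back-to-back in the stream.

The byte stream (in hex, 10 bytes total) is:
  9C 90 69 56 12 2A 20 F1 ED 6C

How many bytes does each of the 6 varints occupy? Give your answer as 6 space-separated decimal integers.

Answer: 3 1 1 1 1 3

Derivation:
  byte[0]=0x9C cont=1 payload=0x1C=28: acc |= 28<<0 -> acc=28 shift=7
  byte[1]=0x90 cont=1 payload=0x10=16: acc |= 16<<7 -> acc=2076 shift=14
  byte[2]=0x69 cont=0 payload=0x69=105: acc |= 105<<14 -> acc=1722396 shift=21 [end]
Varint 1: bytes[0:3] = 9C 90 69 -> value 1722396 (3 byte(s))
  byte[3]=0x56 cont=0 payload=0x56=86: acc |= 86<<0 -> acc=86 shift=7 [end]
Varint 2: bytes[3:4] = 56 -> value 86 (1 byte(s))
  byte[4]=0x12 cont=0 payload=0x12=18: acc |= 18<<0 -> acc=18 shift=7 [end]
Varint 3: bytes[4:5] = 12 -> value 18 (1 byte(s))
  byte[5]=0x2A cont=0 payload=0x2A=42: acc |= 42<<0 -> acc=42 shift=7 [end]
Varint 4: bytes[5:6] = 2A -> value 42 (1 byte(s))
  byte[6]=0x20 cont=0 payload=0x20=32: acc |= 32<<0 -> acc=32 shift=7 [end]
Varint 5: bytes[6:7] = 20 -> value 32 (1 byte(s))
  byte[7]=0xF1 cont=1 payload=0x71=113: acc |= 113<<0 -> acc=113 shift=7
  byte[8]=0xED cont=1 payload=0x6D=109: acc |= 109<<7 -> acc=14065 shift=14
  byte[9]=0x6C cont=0 payload=0x6C=108: acc |= 108<<14 -> acc=1783537 shift=21 [end]
Varint 6: bytes[7:10] = F1 ED 6C -> value 1783537 (3 byte(s))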